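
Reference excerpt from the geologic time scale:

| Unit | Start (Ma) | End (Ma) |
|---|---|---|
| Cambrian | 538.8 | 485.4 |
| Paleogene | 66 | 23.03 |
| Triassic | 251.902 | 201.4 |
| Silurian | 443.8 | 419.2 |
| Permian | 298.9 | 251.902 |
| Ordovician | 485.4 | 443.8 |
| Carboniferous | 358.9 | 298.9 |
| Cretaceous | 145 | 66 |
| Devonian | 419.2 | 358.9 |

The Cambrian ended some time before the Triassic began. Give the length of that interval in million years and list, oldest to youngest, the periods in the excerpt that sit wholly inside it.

233.498 million years; Ordovician, Silurian, Devonian, Carboniferous, Permian

End of Cambrian = 485.4 Ma; start of Triassic = 251.902 Ma.
Gap = 485.4 − 251.902 = 233.498 Myr.
Periods wholly inside 485.4–251.902 Ma: Ordovician (485.4–443.8), Silurian (443.8–419.2), Devonian (419.2–358.9), Carboniferous (358.9–298.9), Permian (298.9–251.902).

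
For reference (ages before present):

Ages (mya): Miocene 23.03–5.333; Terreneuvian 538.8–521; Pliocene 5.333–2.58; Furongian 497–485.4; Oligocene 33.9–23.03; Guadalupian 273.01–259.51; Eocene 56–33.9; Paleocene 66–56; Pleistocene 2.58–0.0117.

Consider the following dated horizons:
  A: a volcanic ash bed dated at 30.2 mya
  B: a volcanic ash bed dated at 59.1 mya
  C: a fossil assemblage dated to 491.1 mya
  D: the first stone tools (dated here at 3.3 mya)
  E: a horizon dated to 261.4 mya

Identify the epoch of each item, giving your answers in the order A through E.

A — Oligocene; B — Paleocene; C — Furongian; D — Pliocene; E — Guadalupian

Match each age against the start–end ranges in the excerpt: A = 30.2 Ma → Oligocene (33.9–23.03); B = 59.1 Ma → Paleocene (66–56); C = 491.1 Ma → Furongian (497–485.4); D = 3.3 Ma → Pliocene (5.333–2.58); E = 261.4 Ma → Guadalupian (273.01–259.51).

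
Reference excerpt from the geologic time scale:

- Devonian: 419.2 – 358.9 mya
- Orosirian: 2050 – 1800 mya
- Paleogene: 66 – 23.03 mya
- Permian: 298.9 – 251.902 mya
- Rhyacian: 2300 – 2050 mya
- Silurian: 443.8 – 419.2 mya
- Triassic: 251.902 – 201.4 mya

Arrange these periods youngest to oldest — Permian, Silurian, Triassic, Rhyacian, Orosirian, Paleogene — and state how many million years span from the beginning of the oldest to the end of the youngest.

From the excerpt: Permian 298.9–251.902; Silurian 443.8–419.2; Triassic 251.902–201.4; Rhyacian 2300–2050; Orosirian 2050–1800; Paleogene 66–23.03 (Ma).
Larger Ma is earlier, so the oldest is Rhyacian and the youngest is Paleogene; youngest to oldest: Paleogene, Triassic, Permian, Silurian, Orosirian, Rhyacian.
Oldest start 2300 minus youngest end 23.03 gives 2276.97 Myr overall.

Paleogene, Triassic, Permian, Silurian, Orosirian, Rhyacian; total span 2276.97 Myr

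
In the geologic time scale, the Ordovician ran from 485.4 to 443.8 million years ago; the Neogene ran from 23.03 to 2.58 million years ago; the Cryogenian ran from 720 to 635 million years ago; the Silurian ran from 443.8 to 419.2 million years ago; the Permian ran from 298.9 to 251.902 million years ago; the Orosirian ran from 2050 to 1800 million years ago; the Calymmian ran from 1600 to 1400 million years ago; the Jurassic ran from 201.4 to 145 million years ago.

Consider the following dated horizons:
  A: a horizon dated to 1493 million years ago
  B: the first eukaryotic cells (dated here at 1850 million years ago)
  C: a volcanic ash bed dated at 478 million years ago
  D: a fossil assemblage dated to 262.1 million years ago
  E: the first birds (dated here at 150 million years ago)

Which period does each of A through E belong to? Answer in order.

A — Calymmian; B — Orosirian; C — Ordovician; D — Permian; E — Jurassic

Match each age against the start–end ranges in the excerpt: A = 1493 Ma → Calymmian (1600–1400); B = 1850 Ma → Orosirian (2050–1800); C = 478 Ma → Ordovician (485.4–443.8); D = 262.1 Ma → Permian (298.9–251.902); E = 150 Ma → Jurassic (201.4–145).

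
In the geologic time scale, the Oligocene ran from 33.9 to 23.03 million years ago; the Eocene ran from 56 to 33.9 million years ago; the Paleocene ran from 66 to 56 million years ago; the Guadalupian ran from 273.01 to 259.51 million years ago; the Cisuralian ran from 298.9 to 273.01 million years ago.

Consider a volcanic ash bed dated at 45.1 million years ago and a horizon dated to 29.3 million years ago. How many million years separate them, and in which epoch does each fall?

Elapsed time: 45.1 − 29.3 = 15.8 Myr.
45.1 Ma lies within 56–33.9 Ma: Eocene.
29.3 Ma lies within 33.9–23.03 Ma: Oligocene.

15.8 million years apart; the first in the Eocene, the second in the Oligocene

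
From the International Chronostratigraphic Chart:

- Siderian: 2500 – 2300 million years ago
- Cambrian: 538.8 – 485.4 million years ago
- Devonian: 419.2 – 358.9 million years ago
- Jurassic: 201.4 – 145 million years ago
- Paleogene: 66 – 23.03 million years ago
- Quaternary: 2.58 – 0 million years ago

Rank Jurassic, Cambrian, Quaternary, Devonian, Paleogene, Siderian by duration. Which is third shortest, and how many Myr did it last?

Cambrian, 53.4 million years

Durations: Jurassic 56.4; Cambrian 53.4; Quaternary 2.58; Devonian 60.3; Paleogene 42.97; Siderian 200 Myr.
Sorted shortest-first: Quaternary (2.58), Paleogene (42.97), Cambrian (53.4), Jurassic (56.4), Devonian (60.3), Siderian (200).
The third shortest is Cambrian at 53.4 Myr.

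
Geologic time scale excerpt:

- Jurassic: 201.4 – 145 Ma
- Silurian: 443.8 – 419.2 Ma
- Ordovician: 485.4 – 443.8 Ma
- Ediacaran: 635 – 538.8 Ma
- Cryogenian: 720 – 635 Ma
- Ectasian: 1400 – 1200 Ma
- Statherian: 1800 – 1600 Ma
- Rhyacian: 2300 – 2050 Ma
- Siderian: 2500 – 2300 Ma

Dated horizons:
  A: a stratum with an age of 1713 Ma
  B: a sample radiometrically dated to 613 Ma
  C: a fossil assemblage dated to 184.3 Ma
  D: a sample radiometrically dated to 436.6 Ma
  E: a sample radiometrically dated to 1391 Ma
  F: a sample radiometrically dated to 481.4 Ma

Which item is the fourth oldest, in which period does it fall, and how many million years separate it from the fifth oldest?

Sorted oldest-first by Ma: A (1713), E (1391), B (613), F (481.4), D (436.6), C (184.3).
The fourth oldest is F at 481.4 Ma, which lies in 485.4–443.8 Ma: the Ordovician.
The fifth oldest is D at 436.6 Ma; separation = |481.4 − 436.6| = 44.8 Myr.

F, in the Ordovician; 44.8 million years to D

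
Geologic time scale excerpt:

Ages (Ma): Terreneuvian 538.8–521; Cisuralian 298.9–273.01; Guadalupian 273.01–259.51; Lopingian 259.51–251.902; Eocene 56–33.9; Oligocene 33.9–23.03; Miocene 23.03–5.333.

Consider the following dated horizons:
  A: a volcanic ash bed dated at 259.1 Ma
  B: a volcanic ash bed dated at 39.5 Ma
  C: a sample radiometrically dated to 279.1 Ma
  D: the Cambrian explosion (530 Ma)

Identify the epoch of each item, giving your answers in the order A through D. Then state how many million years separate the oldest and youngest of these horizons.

A: 259.1 Ma lies in 259.51–251.902 Ma, so Lopingian.
B: 39.5 Ma lies in 56–33.9 Ma, so Eocene.
C: 279.1 Ma lies in 298.9–273.01 Ma, so Cisuralian.
D: 530 Ma lies in 538.8–521 Ma, so Terreneuvian.
Oldest = 530 Ma, youngest = 39.5 Ma → span 490.5 Myr.

A — Lopingian; B — Eocene; C — Cisuralian; D — Terreneuvian; span 490.5 million years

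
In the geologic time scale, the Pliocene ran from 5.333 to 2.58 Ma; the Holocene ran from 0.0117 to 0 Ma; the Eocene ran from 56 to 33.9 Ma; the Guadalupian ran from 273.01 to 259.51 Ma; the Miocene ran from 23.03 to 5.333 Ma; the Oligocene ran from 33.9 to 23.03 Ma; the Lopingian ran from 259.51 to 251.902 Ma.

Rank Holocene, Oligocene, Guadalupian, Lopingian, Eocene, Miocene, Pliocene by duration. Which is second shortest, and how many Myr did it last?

Pliocene, 2.753 million years

Durations: Holocene 0.0117; Oligocene 10.87; Guadalupian 13.5; Lopingian 7.608; Eocene 22.1; Miocene 17.697; Pliocene 2.753 Myr.
Sorted shortest-first: Holocene (0.0117), Pliocene (2.753), Lopingian (7.608), Oligocene (10.87), Guadalupian (13.5), Miocene (17.697), Eocene (22.1).
The second shortest is Pliocene at 2.753 Myr.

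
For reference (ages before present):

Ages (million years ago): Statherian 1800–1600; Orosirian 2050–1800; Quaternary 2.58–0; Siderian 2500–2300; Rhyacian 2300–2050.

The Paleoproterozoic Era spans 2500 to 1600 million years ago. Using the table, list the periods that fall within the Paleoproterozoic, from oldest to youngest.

Periods with both bounds inside 2500–1600 Ma: Siderian (2500–2300), Rhyacian (2300–2050), Orosirian (2050–1800), Statherian (1800–1600).

Siderian, Rhyacian, Orosirian, Statherian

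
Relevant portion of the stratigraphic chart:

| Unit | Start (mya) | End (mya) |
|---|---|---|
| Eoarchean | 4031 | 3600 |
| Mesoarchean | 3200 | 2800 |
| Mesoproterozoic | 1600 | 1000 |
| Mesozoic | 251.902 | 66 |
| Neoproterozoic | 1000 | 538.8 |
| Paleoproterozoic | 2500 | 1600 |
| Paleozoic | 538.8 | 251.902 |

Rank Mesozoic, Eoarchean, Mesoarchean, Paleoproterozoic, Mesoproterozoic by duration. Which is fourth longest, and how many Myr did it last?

Mesoarchean, 400 million years

Durations: Mesozoic 185.902; Eoarchean 431; Mesoarchean 400; Paleoproterozoic 900; Mesoproterozoic 600 Myr.
Sorted longest-first: Paleoproterozoic (900), Mesoproterozoic (600), Eoarchean (431), Mesoarchean (400), Mesozoic (185.902).
The fourth longest is Mesoarchean at 400 Myr.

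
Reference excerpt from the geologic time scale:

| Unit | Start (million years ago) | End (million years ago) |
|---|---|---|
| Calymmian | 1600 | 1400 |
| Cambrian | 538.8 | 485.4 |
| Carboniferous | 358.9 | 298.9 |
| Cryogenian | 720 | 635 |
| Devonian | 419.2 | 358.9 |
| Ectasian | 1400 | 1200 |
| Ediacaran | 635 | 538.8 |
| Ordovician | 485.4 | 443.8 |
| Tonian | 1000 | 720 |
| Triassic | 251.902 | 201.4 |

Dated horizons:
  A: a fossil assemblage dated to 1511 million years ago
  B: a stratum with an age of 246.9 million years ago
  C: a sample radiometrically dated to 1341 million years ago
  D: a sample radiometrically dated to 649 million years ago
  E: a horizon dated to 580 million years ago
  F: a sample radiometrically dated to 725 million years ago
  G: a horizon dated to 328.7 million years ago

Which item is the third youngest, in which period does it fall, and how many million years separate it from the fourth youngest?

Sorted youngest-first by Ma: B (246.9), G (328.7), E (580), D (649), F (725), C (1341), A (1511).
The third youngest is E at 580 Ma, which lies in 635–538.8 Ma: the Ediacaran.
The fourth youngest is D at 649 Ma; separation = |580 − 649| = 69 Myr.

E, in the Ediacaran; 69 million years to D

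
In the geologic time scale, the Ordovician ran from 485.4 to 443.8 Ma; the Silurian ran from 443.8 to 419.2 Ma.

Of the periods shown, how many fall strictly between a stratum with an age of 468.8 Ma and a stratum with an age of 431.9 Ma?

Checking each listed span, none has both start < 468.8 Ma and end > 431.9 Ma — every period straddles one of the two dates or lies outside them — so the count is 0.

0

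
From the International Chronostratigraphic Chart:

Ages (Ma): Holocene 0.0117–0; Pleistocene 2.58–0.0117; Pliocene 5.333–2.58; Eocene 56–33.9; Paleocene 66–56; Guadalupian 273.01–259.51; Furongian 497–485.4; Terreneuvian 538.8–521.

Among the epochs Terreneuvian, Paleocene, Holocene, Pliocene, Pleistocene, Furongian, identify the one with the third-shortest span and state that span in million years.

Pliocene, 2.753 million years

Durations: Terreneuvian 17.8; Paleocene 10; Holocene 0.0117; Pliocene 2.753; Pleistocene 2.5683; Furongian 11.6 Myr.
Sorted shortest-first: Holocene (0.0117), Pleistocene (2.5683), Pliocene (2.753), Paleocene (10), Furongian (11.6), Terreneuvian (17.8).
The third shortest is Pliocene at 2.753 Myr.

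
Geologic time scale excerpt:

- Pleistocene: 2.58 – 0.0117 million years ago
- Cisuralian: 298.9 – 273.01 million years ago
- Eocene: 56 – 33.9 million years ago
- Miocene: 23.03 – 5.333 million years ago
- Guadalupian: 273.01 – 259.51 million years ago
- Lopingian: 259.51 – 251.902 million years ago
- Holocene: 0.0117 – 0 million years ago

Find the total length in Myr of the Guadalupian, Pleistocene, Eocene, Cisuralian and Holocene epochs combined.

64.07 million years

Each duration: Guadalupian = 13.5; Pleistocene = 2.5683; Eocene = 22.1; Cisuralian = 25.89; Holocene = 0.0117.
Sum: 13.5 + 2.5683 + 22.1 + 25.89 + 0.0117 = 64.07 Myr.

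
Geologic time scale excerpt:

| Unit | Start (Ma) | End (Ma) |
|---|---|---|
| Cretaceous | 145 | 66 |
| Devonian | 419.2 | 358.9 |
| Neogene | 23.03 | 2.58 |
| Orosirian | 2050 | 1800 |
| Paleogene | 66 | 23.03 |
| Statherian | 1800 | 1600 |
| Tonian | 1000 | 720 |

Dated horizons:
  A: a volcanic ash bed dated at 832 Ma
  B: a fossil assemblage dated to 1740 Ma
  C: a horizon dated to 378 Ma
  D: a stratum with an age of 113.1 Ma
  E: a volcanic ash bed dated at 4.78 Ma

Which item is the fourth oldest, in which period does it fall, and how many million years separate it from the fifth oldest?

Larger Ma means older, so oldest first: B 1740 > A 832 > C 378 > D 113.1 > E 4.78.
Counting 4 along gives D (113.1 Ma); the excerpt puts that inside the Cretaceous, 145–66 Ma.
Next in line is E (4.78 Ma), and 113.1 − 4.78 = 108.32 Myr.

D, in the Cretaceous; 108.32 million years to E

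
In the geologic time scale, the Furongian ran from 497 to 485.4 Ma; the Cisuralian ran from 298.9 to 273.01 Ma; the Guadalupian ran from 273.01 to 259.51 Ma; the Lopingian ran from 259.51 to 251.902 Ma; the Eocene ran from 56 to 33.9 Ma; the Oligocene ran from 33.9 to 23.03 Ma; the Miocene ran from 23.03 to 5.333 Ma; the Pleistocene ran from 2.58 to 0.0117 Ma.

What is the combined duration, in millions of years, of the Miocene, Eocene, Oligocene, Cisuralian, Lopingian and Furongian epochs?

95.765 million years

Duration is start − end for each: (23.03 − 5.333) + (56 − 33.9) + (33.9 − 23.03) + (298.9 − 273.01) + (259.51 − 251.902) + (497 − 485.4).
That is 17.697 + 22.1 + 10.87 + 25.89 + 7.608 + 11.6, which totals 95.765 million years.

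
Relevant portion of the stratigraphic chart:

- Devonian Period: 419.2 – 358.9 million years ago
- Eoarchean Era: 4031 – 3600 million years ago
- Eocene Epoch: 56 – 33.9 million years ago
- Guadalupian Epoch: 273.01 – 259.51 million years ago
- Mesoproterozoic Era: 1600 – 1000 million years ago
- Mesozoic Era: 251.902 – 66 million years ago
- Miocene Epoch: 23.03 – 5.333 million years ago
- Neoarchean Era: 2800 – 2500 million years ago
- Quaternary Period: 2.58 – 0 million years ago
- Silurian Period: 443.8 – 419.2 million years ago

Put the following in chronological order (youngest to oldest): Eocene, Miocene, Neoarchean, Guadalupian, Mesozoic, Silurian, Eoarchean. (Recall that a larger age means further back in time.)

The oldest of these is Eoarchean (starts 4031 Ma) and the youngest is Miocene (ends 5.333 Ma).
In between, by decreasing start age: Neoarchean (2800), Silurian (443.8), Guadalupian (273.01), Mesozoic (251.902), Eocene (56).
Listing youngest first means reversing that sequence.

Miocene → Eocene → Mesozoic → Guadalupian → Silurian → Neoarchean → Eoarchean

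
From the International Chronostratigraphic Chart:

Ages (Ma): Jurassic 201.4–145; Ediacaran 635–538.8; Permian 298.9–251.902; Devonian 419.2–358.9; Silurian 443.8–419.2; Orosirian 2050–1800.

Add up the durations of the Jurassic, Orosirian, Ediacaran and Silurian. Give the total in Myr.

427.2 million years

Each duration: Jurassic = 56.4; Orosirian = 250; Ediacaran = 96.2; Silurian = 24.6.
Sum: 56.4 + 250 + 96.2 + 24.6 = 427.2 Myr.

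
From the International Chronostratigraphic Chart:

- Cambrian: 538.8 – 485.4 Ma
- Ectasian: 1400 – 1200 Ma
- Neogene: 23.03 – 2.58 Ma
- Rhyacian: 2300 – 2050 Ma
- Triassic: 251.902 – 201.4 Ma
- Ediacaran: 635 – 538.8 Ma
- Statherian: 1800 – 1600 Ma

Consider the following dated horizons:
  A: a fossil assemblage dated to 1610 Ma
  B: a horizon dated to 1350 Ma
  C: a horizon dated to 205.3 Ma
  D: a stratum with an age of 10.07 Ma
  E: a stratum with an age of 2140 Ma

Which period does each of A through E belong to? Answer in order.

Match each age against the start–end ranges in the excerpt: A = 1610 Ma → Statherian (1800–1600); B = 1350 Ma → Ectasian (1400–1200); C = 205.3 Ma → Triassic (251.902–201.4); D = 10.07 Ma → Neogene (23.03–2.58); E = 2140 Ma → Rhyacian (2300–2050).

A — Statherian; B — Ectasian; C — Triassic; D — Neogene; E — Rhyacian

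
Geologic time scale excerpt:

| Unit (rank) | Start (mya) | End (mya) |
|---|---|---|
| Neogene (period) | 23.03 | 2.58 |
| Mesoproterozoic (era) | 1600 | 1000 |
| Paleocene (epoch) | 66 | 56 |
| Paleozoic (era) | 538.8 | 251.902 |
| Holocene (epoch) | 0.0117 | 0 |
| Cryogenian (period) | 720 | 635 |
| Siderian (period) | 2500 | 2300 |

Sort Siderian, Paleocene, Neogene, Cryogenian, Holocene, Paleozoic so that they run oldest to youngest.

Sorting by start age (descending Ma, since larger Ma = older): Siderian start 2500, Cryogenian start 720, Paleozoic start 538.8, Paleocene start 66, Neogene start 23.03, Holocene start 0.0117.

Siderian → Cryogenian → Paleozoic → Paleocene → Neogene → Holocene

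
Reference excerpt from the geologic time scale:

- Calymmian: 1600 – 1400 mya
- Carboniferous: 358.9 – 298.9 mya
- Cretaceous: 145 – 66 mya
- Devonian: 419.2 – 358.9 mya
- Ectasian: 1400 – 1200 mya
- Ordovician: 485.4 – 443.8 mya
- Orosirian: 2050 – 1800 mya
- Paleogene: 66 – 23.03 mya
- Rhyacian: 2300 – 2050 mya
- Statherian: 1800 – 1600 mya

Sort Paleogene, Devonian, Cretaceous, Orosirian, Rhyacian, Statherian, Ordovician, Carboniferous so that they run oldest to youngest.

Read off each span (Ma): Paleogene 66–23.03; Devonian 419.2–358.9; Cretaceous 145–66; Orosirian 2050–1800; Rhyacian 2300–2050; Statherian 1800–1600; Ordovician 485.4–443.8; Carboniferous 358.9–298.9.
Larger Ma is older, so oldest→youngest is Rhyacian, Orosirian, Statherian, Ordovician, Devonian, Carboniferous, Cretaceous, Paleogene.

Rhyacian → Orosirian → Statherian → Ordovician → Devonian → Carboniferous → Cretaceous → Paleogene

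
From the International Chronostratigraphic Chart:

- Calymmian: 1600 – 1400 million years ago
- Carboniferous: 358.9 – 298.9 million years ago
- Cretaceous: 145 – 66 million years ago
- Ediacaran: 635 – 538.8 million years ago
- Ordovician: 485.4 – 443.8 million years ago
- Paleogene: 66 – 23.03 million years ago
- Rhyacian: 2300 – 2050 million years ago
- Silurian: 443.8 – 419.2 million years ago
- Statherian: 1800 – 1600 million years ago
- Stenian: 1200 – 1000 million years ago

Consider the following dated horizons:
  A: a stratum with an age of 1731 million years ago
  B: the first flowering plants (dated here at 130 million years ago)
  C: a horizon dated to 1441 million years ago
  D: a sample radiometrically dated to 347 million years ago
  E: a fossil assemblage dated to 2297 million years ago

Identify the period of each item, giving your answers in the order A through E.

A: 1731 Ma lies in 1800–1600 Ma, so Statherian.
B: 130 Ma lies in 145–66 Ma, so Cretaceous.
C: 1441 Ma lies in 1600–1400 Ma, so Calymmian.
D: 347 Ma lies in 358.9–298.9 Ma, so Carboniferous.
E: 2297 Ma lies in 2300–2050 Ma, so Rhyacian.

A — Statherian; B — Cretaceous; C — Calymmian; D — Carboniferous; E — Rhyacian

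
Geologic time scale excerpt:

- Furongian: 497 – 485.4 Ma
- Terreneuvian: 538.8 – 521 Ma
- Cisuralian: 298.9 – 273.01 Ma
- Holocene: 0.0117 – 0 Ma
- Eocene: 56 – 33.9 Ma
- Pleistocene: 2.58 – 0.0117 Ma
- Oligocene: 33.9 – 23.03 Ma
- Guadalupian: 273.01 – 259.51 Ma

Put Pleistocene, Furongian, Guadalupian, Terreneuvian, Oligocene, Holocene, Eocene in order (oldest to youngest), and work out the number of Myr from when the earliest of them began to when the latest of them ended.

Terreneuvian, Furongian, Guadalupian, Eocene, Oligocene, Pleistocene, Holocene; total span 538.8 Myr

Start ages (Ma): Terreneuvian 538.8, Furongian 497, Guadalupian 273.01, Eocene 56, Oligocene 33.9, Pleistocene 2.58, Holocene 0.0117.
Ordered oldest to youngest: Terreneuvian, Furongian, Guadalupian, Eocene, Oligocene, Pleistocene, Holocene.
Span = 538.8 − 0 = 538.8 Myr.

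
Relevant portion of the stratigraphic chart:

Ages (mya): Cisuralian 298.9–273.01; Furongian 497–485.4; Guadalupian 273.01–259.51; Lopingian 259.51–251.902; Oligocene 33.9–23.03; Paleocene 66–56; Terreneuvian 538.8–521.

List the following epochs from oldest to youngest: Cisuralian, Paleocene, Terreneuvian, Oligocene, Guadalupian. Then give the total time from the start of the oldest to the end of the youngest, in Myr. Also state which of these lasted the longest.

Start ages (Ma): Terreneuvian 538.8, Cisuralian 298.9, Guadalupian 273.01, Paleocene 66, Oligocene 33.9.
Ordered oldest to youngest: Terreneuvian, Cisuralian, Guadalupian, Paleocene, Oligocene.
Span = 538.8 − 23.03 = 515.77 Myr.
Durations: Guadalupian 13.5, Cisuralian 25.89, Oligocene 10.87, Terreneuvian 17.8, Paleocene 10 → longest is Cisuralian (25.89 Myr).

Terreneuvian, Cisuralian, Guadalupian, Paleocene, Oligocene; total span 515.77 Myr; longest is Cisuralian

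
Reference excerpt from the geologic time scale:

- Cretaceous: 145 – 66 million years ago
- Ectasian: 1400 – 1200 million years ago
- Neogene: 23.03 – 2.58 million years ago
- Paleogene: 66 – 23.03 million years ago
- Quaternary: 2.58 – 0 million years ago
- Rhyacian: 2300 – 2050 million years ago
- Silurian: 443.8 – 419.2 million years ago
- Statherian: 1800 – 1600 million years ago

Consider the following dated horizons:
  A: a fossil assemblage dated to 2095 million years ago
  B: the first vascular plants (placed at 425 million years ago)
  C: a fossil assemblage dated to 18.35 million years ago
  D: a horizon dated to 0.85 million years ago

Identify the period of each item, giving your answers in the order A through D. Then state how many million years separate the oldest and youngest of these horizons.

A — Rhyacian; B — Silurian; C — Neogene; D — Quaternary; span 2094.15 million years

A: 2095 Ma lies in 2300–2050 Ma, so Rhyacian.
B: 425 Ma lies in 443.8–419.2 Ma, so Silurian.
C: 18.35 Ma lies in 23.03–2.58 Ma, so Neogene.
D: 0.85 Ma lies in 2.58–0 Ma, so Quaternary.
Oldest = 2095 Ma, youngest = 0.85 Ma → span 2094.15 Myr.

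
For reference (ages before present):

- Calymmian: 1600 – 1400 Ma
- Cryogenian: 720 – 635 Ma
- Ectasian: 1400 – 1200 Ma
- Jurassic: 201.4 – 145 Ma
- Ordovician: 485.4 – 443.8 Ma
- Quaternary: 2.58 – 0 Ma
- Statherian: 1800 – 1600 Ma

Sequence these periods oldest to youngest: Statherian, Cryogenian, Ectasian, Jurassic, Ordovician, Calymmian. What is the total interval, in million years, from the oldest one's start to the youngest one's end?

From the excerpt: Statherian 1800–1600; Cryogenian 720–635; Ectasian 1400–1200; Jurassic 201.4–145; Ordovician 485.4–443.8; Calymmian 1600–1400 (Ma).
Larger Ma is earlier, so the oldest is Statherian and the youngest is Jurassic; oldest to youngest: Statherian, Calymmian, Ectasian, Cryogenian, Ordovician, Jurassic.
Oldest start 1800 minus youngest end 145 gives 1655 Myr overall.

Statherian → Calymmian → Ectasian → Cryogenian → Ordovician → Jurassic; total span 1655 Myr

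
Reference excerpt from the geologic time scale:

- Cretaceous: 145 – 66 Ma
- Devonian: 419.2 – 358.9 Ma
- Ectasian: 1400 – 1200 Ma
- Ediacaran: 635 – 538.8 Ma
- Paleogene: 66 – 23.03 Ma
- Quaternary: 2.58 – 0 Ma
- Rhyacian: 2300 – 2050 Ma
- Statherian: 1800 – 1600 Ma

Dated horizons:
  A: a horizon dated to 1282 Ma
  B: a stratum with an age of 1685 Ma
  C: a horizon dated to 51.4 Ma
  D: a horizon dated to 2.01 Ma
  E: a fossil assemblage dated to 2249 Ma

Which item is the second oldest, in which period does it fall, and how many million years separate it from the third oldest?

B, in the Statherian; 403 million years to A

Larger Ma means older, so oldest first: E 2249 > B 1685 > A 1282 > C 51.4 > D 2.01.
Counting 2 along gives B (1685 Ma); the excerpt puts that inside the Statherian, 1800–1600 Ma.
Next in line is A (1282 Ma), and 1685 − 1282 = 403 Myr.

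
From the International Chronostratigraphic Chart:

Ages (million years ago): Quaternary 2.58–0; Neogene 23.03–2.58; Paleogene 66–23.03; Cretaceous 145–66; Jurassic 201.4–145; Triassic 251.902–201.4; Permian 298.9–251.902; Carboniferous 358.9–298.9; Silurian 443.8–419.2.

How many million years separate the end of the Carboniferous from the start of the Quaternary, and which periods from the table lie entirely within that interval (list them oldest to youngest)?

296.32 million years; Permian, Triassic, Jurassic, Cretaceous, Paleogene, Neogene

End of Carboniferous = 298.9 Ma; start of Quaternary = 2.58 Ma.
Gap = 298.9 − 2.58 = 296.32 Myr.
Periods wholly inside 298.9–2.58 Ma: Permian (298.9–251.902), Triassic (251.902–201.4), Jurassic (201.4–145), Cretaceous (145–66), Paleogene (66–23.03), Neogene (23.03–2.58).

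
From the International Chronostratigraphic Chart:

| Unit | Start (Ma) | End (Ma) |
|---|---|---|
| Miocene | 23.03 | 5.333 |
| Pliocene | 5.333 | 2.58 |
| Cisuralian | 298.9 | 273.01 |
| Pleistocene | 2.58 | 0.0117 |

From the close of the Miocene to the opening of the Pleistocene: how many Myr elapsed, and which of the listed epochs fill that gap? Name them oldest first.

End of Miocene = 5.333 Ma; start of Pleistocene = 2.58 Ma.
Gap = 5.333 − 2.58 = 2.753 Myr.
Epochs wholly inside 5.333–2.58 Ma: Pliocene (5.333–2.58).

2.753 million years; Pliocene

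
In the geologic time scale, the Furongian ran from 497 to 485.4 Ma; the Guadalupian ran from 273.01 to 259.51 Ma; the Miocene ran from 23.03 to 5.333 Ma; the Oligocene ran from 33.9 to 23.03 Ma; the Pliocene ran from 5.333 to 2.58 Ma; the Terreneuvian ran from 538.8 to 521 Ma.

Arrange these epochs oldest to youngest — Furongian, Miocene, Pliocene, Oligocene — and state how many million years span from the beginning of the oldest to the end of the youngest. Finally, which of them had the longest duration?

Start ages (Ma): Furongian 497, Oligocene 33.9, Miocene 23.03, Pliocene 5.333.
Ordered oldest to youngest: Furongian, Oligocene, Miocene, Pliocene.
Span = 497 − 2.58 = 494.42 Myr.
Durations: Oligocene 10.87, Pliocene 2.753, Furongian 11.6, Miocene 17.697 → longest is Miocene (17.697 Myr).

Furongian → Oligocene → Miocene → Pliocene; total span 494.42 Myr; longest is Miocene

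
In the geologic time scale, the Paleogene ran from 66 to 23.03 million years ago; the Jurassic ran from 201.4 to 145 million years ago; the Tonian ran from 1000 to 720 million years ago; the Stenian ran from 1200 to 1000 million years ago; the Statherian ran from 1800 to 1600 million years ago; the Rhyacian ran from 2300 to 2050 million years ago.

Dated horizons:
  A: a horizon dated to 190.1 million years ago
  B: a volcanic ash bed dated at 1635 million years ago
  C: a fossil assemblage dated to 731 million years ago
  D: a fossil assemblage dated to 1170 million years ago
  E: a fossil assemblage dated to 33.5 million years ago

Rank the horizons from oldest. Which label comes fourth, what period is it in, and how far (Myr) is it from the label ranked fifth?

A, in the Jurassic; 156.6 million years to E

Larger Ma means older, so oldest first: B 1635 > D 1170 > C 731 > A 190.1 > E 33.5.
Counting 4 along gives A (190.1 Ma); the excerpt puts that inside the Jurassic, 201.4–145 Ma.
Next in line is E (33.5 Ma), and 190.1 − 33.5 = 156.6 Myr.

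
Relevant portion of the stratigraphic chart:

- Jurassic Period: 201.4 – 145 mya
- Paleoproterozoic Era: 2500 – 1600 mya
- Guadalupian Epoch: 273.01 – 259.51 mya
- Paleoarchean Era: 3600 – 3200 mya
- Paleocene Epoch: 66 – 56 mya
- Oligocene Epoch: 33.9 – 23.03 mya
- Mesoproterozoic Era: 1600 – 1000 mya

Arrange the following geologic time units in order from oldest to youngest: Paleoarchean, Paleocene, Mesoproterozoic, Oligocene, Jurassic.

Paleoarchean, Mesoproterozoic, Jurassic, Paleocene, Oligocene

The oldest of these is Paleoarchean (starts 3600 Ma) and the youngest is Oligocene (ends 23.03 Ma).
In between, by decreasing start age: Mesoproterozoic (1600), Jurassic (201.4), Paleocene (66).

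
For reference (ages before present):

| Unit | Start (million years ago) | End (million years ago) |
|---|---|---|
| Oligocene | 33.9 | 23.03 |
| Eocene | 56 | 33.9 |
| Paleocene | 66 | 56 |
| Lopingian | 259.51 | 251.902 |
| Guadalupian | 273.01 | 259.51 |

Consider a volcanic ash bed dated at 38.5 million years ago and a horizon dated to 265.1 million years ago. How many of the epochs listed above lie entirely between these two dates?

2

265.1 Ma sits inside the Guadalupian (273.01–259.51) and 38.5 Ma inside the Eocene (56–33.9); neither of those is wholly between the two dates.
The listed epochs lying completely between them are Lopingian, Paleocene — 2 in all.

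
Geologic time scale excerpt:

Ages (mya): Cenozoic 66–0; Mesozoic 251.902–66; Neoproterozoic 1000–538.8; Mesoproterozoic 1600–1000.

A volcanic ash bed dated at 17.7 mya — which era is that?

Cenozoic

17.7 Ma lies between 66 and 0 Ma, so it falls in the Cenozoic.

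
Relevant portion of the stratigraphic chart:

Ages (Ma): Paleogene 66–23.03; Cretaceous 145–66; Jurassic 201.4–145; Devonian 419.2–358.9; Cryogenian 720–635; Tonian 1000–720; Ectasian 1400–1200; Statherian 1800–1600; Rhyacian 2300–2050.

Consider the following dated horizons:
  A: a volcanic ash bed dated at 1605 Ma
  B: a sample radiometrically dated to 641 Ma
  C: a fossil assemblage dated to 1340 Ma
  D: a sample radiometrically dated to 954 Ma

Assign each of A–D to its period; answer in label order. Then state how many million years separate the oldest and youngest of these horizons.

A — Statherian; B — Cryogenian; C — Ectasian; D — Tonian; span 964 million years

A: 1605 Ma lies in 1800–1600 Ma, so Statherian.
B: 641 Ma lies in 720–635 Ma, so Cryogenian.
C: 1340 Ma lies in 1400–1200 Ma, so Ectasian.
D: 954 Ma lies in 1000–720 Ma, so Tonian.
Oldest = 1605 Ma, youngest = 641 Ma → span 964 Myr.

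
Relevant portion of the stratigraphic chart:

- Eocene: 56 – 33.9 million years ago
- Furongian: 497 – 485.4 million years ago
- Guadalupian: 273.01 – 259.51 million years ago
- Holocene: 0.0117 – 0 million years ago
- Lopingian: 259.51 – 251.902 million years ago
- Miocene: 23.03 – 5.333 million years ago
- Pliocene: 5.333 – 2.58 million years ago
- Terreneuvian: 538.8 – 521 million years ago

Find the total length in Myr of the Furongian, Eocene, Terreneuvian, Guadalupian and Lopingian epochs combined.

Each duration: Furongian = 11.6; Eocene = 22.1; Terreneuvian = 17.8; Guadalupian = 13.5; Lopingian = 7.608.
Sum: 11.6 + 22.1 + 17.8 + 13.5 + 7.608 = 72.608 Myr.

72.608 million years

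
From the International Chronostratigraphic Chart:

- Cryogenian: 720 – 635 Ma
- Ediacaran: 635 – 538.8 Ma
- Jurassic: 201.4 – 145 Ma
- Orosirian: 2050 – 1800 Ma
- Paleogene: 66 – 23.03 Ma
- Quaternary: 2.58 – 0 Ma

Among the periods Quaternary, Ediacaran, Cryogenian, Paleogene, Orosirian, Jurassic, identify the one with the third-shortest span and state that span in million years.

Start − end for each: Quaternary 2.58 − 0 = 2.58; Ediacaran 635 − 538.8 = 96.2; Cryogenian 720 − 635 = 85; Paleogene 66 − 23.03 = 42.97; Orosirian 2050 − 1800 = 250; Jurassic 201.4 − 145 = 56.4.
Ranking these from shortest: Quaternary < Paleogene < Jurassic < Cryogenian < Ediacaran < Orosirian.
Position 3 in that ranking is Jurassic, which lasted 56.4 Myr.

Jurassic, 56.4 million years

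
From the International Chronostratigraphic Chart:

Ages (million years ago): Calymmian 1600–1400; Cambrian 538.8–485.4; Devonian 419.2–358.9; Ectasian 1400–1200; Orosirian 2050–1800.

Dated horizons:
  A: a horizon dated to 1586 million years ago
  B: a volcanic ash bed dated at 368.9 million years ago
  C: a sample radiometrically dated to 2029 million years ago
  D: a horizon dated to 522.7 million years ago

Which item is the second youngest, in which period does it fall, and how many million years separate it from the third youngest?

D, in the Cambrian; 1063.3 million years to A

Smaller Ma means younger, so youngest first: B 368.9 < D 522.7 < A 1586 < C 2029.
Counting 2 along gives D (522.7 Ma); the excerpt puts that inside the Cambrian, 538.8–485.4 Ma.
Next in line is A (1586 Ma), and 1586 − 522.7 = 1063.3 Myr.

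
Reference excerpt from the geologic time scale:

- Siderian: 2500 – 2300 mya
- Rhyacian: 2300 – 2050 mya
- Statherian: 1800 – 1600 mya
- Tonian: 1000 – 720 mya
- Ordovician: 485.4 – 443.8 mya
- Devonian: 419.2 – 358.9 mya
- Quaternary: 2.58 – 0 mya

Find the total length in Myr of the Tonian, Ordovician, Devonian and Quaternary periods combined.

384.48 million years

Duration is start − end for each: (1000 − 720) + (485.4 − 443.8) + (419.2 − 358.9) + (2.58 − 0).
That is 280 + 41.6 + 60.3 + 2.58, which totals 384.48 million years.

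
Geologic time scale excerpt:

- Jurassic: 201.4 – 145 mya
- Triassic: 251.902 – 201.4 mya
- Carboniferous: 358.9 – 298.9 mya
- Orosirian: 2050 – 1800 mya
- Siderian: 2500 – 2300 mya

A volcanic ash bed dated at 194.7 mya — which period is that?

194.7 Ma lies between 201.4 and 145 Ma, so it falls in the Jurassic.

Jurassic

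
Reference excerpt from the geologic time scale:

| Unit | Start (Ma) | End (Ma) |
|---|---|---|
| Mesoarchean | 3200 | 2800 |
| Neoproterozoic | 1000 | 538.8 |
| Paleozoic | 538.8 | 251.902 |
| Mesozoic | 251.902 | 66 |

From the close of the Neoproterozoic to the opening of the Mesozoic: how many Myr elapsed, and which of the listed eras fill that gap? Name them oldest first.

End of Neoproterozoic = 538.8 Ma; start of Mesozoic = 251.902 Ma.
Gap = 538.8 − 251.902 = 286.898 Myr.
Eras wholly inside 538.8–251.902 Ma: Paleozoic (538.8–251.902).

286.898 million years; Paleozoic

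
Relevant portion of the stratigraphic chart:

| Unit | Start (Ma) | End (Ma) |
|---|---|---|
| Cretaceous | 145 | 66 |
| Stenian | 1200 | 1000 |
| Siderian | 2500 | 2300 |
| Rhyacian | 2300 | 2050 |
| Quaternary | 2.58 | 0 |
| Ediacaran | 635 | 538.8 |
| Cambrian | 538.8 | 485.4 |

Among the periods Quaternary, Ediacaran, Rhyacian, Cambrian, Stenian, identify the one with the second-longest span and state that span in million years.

Start − end for each: Quaternary 2.58 − 0 = 2.58; Ediacaran 635 − 538.8 = 96.2; Rhyacian 2300 − 2050 = 250; Cambrian 538.8 − 485.4 = 53.4; Stenian 1200 − 1000 = 200.
Ranking these from longest: Rhyacian > Stenian > Ediacaran > Cambrian > Quaternary.
Position 2 in that ranking is Stenian, which lasted 200 Myr.

Stenian, 200 million years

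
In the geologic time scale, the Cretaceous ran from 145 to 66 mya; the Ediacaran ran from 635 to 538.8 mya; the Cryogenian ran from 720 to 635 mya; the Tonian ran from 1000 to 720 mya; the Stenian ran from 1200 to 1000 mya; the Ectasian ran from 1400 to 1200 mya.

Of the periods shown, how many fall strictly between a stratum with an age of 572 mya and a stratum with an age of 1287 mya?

1287 Ma sits inside the Ectasian (1400–1200) and 572 Ma inside the Ediacaran (635–538.8); neither of those is wholly between the two dates.
The listed periods lying completely between them are Stenian, Tonian, Cryogenian — 3 in all.

3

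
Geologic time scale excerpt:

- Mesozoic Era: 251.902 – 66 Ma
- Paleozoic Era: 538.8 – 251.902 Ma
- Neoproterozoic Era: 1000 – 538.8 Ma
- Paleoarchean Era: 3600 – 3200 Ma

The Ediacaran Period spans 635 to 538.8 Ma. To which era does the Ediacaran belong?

Neoproterozoic

The Ediacaran (635–538.8 Ma) lies entirely within 1000–538.8 Ma, the Neoproterozoic Era.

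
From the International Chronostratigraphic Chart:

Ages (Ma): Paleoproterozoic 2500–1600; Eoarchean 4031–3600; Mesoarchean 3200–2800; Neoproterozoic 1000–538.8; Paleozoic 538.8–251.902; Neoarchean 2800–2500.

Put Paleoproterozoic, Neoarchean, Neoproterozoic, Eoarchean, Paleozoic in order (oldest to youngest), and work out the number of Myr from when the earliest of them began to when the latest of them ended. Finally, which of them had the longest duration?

Eoarchean → Neoarchean → Paleoproterozoic → Neoproterozoic → Paleozoic; total span 3779.098 Myr; longest is Paleoproterozoic

From the excerpt: Paleoproterozoic 2500–1600; Neoarchean 2800–2500; Neoproterozoic 1000–538.8; Eoarchean 4031–3600; Paleozoic 538.8–251.902 (Ma).
Larger Ma is earlier, so the oldest is Eoarchean and the youngest is Paleozoic; oldest to youngest: Eoarchean, Neoarchean, Paleoproterozoic, Neoproterozoic, Paleozoic.
Oldest start 4031 minus youngest end 251.902 gives 3779.098 Myr overall.
Individual lengths (start − end): Neoarchean 300; Neoproterozoic 461.2; Eoarchean 431; Paleozoic 286.898; Paleoproterozoic 900. The largest is Paleoproterozoic at 900 Myr.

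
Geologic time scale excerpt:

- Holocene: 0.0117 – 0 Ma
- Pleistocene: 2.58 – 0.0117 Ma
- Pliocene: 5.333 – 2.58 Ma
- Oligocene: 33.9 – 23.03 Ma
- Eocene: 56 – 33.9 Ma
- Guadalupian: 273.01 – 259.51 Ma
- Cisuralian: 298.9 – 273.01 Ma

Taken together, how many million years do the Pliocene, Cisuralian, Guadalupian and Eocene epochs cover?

Each duration: Pliocene = 2.753; Cisuralian = 25.89; Guadalupian = 13.5; Eocene = 22.1.
Sum: 2.753 + 25.89 + 13.5 + 22.1 = 64.243 Myr.

64.243 million years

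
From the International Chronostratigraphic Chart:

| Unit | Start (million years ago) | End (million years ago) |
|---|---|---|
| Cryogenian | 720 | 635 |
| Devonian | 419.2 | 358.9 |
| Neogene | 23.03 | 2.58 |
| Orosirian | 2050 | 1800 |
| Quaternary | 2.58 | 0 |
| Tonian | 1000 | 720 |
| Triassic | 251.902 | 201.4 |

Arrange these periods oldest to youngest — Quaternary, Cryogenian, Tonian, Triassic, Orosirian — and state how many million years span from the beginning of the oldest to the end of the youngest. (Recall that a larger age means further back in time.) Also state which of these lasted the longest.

Orosirian, Tonian, Cryogenian, Triassic, Quaternary; total span 2050 Myr; longest is Tonian

From the excerpt: Quaternary 2.58–0; Cryogenian 720–635; Tonian 1000–720; Triassic 251.902–201.4; Orosirian 2050–1800 (Ma).
Larger Ma is earlier, so the oldest is Orosirian and the youngest is Quaternary; oldest to youngest: Orosirian, Tonian, Cryogenian, Triassic, Quaternary.
Oldest start 2050 minus youngest end 0 gives 2050 Myr overall.
Individual lengths (start − end): Cryogenian 85; Tonian 280; Quaternary 2.58; Orosirian 250; Triassic 50.502. The largest is Tonian at 280 Myr.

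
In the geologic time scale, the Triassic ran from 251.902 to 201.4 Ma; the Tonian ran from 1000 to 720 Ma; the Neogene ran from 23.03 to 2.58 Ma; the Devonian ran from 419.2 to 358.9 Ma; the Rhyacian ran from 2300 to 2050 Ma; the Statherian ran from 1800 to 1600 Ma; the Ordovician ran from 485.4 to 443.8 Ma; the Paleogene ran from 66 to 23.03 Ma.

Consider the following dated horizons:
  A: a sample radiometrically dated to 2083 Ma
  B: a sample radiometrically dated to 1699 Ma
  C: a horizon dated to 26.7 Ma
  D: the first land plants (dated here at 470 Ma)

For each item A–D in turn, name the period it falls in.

A — Rhyacian; B — Statherian; C — Paleogene; D — Ordovician

Match each age against the start–end ranges in the excerpt: A = 2083 Ma → Rhyacian (2300–2050); B = 1699 Ma → Statherian (1800–1600); C = 26.7 Ma → Paleogene (66–23.03); D = 470 Ma → Ordovician (485.4–443.8).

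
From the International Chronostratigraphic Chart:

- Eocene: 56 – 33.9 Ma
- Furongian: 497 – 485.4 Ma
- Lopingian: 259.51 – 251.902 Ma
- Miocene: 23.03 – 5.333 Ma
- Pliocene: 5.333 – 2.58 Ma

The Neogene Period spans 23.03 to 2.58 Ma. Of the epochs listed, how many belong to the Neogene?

2

Epochs inside 23.03–2.58 Ma: Miocene, Pliocene — 2 in total.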